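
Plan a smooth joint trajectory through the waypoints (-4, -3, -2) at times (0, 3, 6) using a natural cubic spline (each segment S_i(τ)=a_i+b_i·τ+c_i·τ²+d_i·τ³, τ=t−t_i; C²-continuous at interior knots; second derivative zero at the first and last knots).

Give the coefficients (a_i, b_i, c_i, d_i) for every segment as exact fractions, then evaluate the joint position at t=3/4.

Δ: Δ0=1/3, Δ1=1/3
row 1: diag=12, rhs=0; c'=1/4, d'=0
back: M1=0
M: M0=0, M1=0, M2=0
seg 0: a=-4, c=M0/2=0, d=(M1−M0)/(6·3)=0, b=Δ0−h0·(2M0+M1)/6=1/3
seg 1: a=-3, c=M1/2=0, d=(M2−M1)/(6·3)=0, b=Δ1−h1·(2M1+M2)/6=1/3
t_q=3/4 → seg 0, τ=3/4; S=-4+1/3·τ+0·τ²+0·τ³=-15/4

  seg 0: a=-4 b=1/3 c=0 d=0
  seg 1: a=-3 b=1/3 c=0 d=0
S(3/4) = -15/4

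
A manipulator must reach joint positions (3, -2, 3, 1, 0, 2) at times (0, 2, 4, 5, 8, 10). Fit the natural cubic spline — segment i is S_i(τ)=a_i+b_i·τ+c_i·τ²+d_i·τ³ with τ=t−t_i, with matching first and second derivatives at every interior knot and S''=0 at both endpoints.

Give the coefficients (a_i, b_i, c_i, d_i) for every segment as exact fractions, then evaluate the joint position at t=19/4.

  seg 0: a=3 b=-9824/2283 c=0 d=8233/18264
  seg 1: a=-2 b=5051/4566 c=8233/3044 d=-18335/18264
  seg 2: a=3 b=-278/2283 c=-5051/1522 d=6577/4566
  seg 3: a=1 b=-11131/4566 c=763/761 d=-1375/13698
  seg 4: a=0 b=1981/2283 c=151/1522 d=-151/9132
S(19/4) = 160685/97408

Δ: Δ0=-5/2, Δ1=5/2, Δ2=-2, Δ3=-1/3, Δ4=1
row 1: diag=8, rhs=30; c'=1/4, d'=15/4
row 2: denom=6−2·1/4=11/2; d'=(-27−2·15/4)/(11/2)=-69/11
row 3: denom=8−1·2/11=86/11; d'=(10−1·-69/11)/(86/11)=179/86
row 4: denom=10−3·33/86=761/86; d'=(8−3·179/86)/(761/86)=151/761
back: M4=151/761
back: M3=179/86−33/86·151/761=1526/761
back: M2=-69/11−2/11·1526/761=-5051/761
back: M1=15/4−1/4·-5051/761=8233/1522
M: M0=0, M1=8233/1522, M2=-5051/761, M3=1526/761, M4=151/761, M5=0
seg 0: a=3, c=M0/2=0, d=(M1−M0)/(6·2)=8233/18264, b=Δ0−h0·(2M0+M1)/6=-9824/2283
seg 1: a=-2, c=M1/2=8233/3044, d=(M2−M1)/(6·2)=-18335/18264, b=Δ1−h1·(2M1+M2)/6=5051/4566
seg 2: a=3, c=M2/2=-5051/1522, d=(M3−M2)/(6·1)=6577/4566, b=Δ2−h2·(2M2+M3)/6=-278/2283
seg 3: a=1, c=M3/2=763/761, d=(M4−M3)/(6·3)=-1375/13698, b=Δ3−h3·(2M3+M4)/6=-11131/4566
seg 4: a=0, c=M4/2=151/1522, d=(M5−M4)/(6·2)=-151/9132, b=Δ4−h4·(2M4+M5)/6=1981/2283
t_q=19/4 → seg 2, τ=3/4; S=3+-278/2283·τ+-5051/1522·τ²+6577/4566·τ³=160685/97408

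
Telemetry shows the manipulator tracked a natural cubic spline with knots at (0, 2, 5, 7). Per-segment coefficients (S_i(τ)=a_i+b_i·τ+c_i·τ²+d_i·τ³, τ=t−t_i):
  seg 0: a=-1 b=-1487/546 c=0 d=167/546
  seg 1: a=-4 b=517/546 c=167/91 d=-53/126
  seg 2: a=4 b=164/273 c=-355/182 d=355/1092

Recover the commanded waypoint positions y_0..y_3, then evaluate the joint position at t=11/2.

y_0 = S_0(0) = a_0 = -1
y_1 = S_1(0) = a_1 = -4
y_2 = S_2(0) = a_2 = 4
y_3 = S_2(2) = 0
t_q=11/2 is in segment 2 (τ=1/2); S_2(τ)=1603/416

y_0=-1 y_1=-4 y_2=4 y_3=0
S(11/2) = 1603/416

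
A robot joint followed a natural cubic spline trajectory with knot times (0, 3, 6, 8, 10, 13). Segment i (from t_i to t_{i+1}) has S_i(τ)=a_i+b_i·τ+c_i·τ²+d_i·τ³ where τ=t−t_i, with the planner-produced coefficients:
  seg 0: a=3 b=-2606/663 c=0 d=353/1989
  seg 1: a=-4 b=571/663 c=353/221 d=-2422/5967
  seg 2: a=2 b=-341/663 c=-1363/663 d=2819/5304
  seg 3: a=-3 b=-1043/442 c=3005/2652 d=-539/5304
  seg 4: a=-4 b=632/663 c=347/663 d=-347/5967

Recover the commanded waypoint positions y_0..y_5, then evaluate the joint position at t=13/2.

y_0 = S_0(0) = a_0 = 3
y_1 = S_1(0) = a_1 = -4
y_2 = S_2(0) = a_2 = 2
y_3 = S_3(0) = a_3 = -3
y_4 = S_4(0) = a_4 = -4
y_5 = S_4(3) = 2
t_q=13/2 is in segment 2 (τ=1/2); S_2(τ)=18321/14144

y_0=3 y_1=-4 y_2=2 y_3=-3 y_4=-4 y_5=2
S(13/2) = 18321/14144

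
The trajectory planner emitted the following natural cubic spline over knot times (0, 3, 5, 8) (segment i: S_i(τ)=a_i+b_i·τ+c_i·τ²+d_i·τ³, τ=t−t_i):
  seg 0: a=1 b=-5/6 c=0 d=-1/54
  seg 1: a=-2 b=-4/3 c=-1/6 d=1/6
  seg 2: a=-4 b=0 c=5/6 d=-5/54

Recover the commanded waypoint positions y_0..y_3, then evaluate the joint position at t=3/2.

y_0 = S_0(0) = a_0 = 1
y_1 = S_1(0) = a_1 = -2
y_2 = S_2(0) = a_2 = -4
y_3 = S_2(3) = 1
t_q=3/2 is in segment 0 (τ=3/2); S_0(τ)=-5/16

y_0=1 y_1=-2 y_2=-4 y_3=1
S(3/2) = -5/16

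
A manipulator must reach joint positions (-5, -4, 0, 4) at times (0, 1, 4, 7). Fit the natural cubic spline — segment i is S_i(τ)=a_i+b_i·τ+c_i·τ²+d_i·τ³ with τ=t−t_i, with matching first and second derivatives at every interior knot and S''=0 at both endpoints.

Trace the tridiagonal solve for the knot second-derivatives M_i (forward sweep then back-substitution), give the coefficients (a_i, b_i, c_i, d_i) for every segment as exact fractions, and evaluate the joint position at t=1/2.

  seg 0: a=-5 b=83/87 c=0 d=4/87
  seg 1: a=-4 b=95/87 c=4/29 d=-5/261
  seg 2: a=0 b=122/87 c=-1/29 d=1/261
S(1/2) = -131/29

Δ: Δ0=1, Δ1=4/3, Δ2=4/3
row 1: diag=8, rhs=2; c'=3/8, d'=1/4
row 2: denom=12−3·3/8=87/8; d'=(0−3·1/4)/(87/8)=-2/29
back: M2=-2/29
back: M1=1/4−3/8·-2/29=8/29
M: M0=0, M1=8/29, M2=-2/29, M3=0
seg 0: a=-5, c=M0/2=0, d=(M1−M0)/(6·1)=4/87, b=Δ0−h0·(2M0+M1)/6=83/87
seg 1: a=-4, c=M1/2=4/29, d=(M2−M1)/(6·3)=-5/261, b=Δ1−h1·(2M1+M2)/6=95/87
seg 2: a=0, c=M2/2=-1/29, d=(M3−M2)/(6·3)=1/261, b=Δ2−h2·(2M2+M3)/6=122/87
t_q=1/2 → seg 0, τ=1/2; S=-5+83/87·τ+0·τ²+4/87·τ³=-131/29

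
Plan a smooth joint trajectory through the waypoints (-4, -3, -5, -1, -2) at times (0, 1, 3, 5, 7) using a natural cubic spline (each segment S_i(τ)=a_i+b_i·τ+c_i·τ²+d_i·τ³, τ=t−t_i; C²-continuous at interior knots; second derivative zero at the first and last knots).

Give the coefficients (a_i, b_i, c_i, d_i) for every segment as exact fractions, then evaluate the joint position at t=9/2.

Δ: Δ0=1, Δ1=-1, Δ2=2, Δ3=-1/2
row 1: diag=6, rhs=-12; c'=1/3, d'=-2
row 2: denom=8−2·1/3=22/3; d'=(18−2·-2)/(22/3)=3
row 3: denom=8−2·3/11=82/11; d'=(-15−2·3)/(82/11)=-231/82
back: M3=-231/82
back: M2=3−3/11·-231/82=309/82
back: M1=-2−1/3·309/82=-267/82
M: M0=0, M1=-267/82, M2=309/82, M3=-231/82, M4=0
seg 0: a=-4, c=M0/2=0, d=(M1−M0)/(6·1)=-89/164, b=Δ0−h0·(2M0+M1)/6=253/164
seg 1: a=-3, c=M1/2=-267/164, d=(M2−M1)/(6·2)=24/41, b=Δ1−h1·(2M1+M2)/6=-7/82
seg 2: a=-5, c=M2/2=309/164, d=(M3−M2)/(6·2)=-45/82, b=Δ2−h2·(2M2+M3)/6=35/82
seg 3: a=-1, c=M3/2=-231/164, d=(M4−M3)/(6·2)=77/328, b=Δ3−h3·(2M3+M4)/6=113/82
t_q=9/2 → seg 2, τ=3/2; S=-5+35/82·τ+309/164·τ²+-45/82·τ³=-647/328

  seg 0: a=-4 b=253/164 c=0 d=-89/164
  seg 1: a=-3 b=-7/82 c=-267/164 d=24/41
  seg 2: a=-5 b=35/82 c=309/164 d=-45/82
  seg 3: a=-1 b=113/82 c=-231/164 d=77/328
S(9/2) = -647/328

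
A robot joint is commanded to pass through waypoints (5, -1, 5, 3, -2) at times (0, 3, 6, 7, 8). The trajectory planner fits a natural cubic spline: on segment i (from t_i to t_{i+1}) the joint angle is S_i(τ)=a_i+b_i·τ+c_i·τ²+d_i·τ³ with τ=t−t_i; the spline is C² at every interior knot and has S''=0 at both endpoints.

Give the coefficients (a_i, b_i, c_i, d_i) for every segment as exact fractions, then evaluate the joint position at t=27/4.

Δ: Δ0=-2, Δ1=2, Δ2=-2, Δ3=-5
row 1: diag=12, rhs=24; c'=1/4, d'=2
row 2: denom=8−3·1/4=29/4; d'=(-24−3·2)/(29/4)=-120/29
row 3: denom=4−1·4/29=112/29; d'=(-18−1·-120/29)/(112/29)=-201/56
back: M3=-201/56
back: M2=-120/29−4/29·-201/56=-51/14
back: M1=2−1/4·-51/14=163/56
M: M0=0, M1=163/56, M2=-51/14, M3=-201/56, M4=0
seg 0: a=5, c=M0/2=0, d=(M1−M0)/(6·3)=163/1008, b=Δ0−h0·(2M0+M1)/6=-387/112
seg 1: a=-1, c=M1/2=163/112, d=(M2−M1)/(6·3)=-367/1008, b=Δ1−h1·(2M1+M2)/6=51/56
seg 2: a=5, c=M2/2=-51/28, d=(M3−M2)/(6·1)=1/112, b=Δ2−h2·(2M2+M3)/6=-3/16
seg 3: a=3, c=M3/2=-201/112, d=(M4−M3)/(6·1)=67/112, b=Δ3−h3·(2M3+M4)/6=-213/56
t_q=27/4 → seg 2, τ=3/4; S=5+-3/16·τ+-51/28·τ²+1/112·τ³=27515/7168

  seg 0: a=5 b=-387/112 c=0 d=163/1008
  seg 1: a=-1 b=51/56 c=163/112 d=-367/1008
  seg 2: a=5 b=-3/16 c=-51/28 d=1/112
  seg 3: a=3 b=-213/56 c=-201/112 d=67/112
S(27/4) = 27515/7168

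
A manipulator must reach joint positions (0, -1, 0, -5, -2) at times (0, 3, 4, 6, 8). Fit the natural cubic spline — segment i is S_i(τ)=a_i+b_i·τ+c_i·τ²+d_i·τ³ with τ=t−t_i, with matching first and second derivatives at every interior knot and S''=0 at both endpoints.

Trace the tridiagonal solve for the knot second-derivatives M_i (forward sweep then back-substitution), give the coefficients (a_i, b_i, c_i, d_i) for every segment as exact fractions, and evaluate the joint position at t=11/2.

Δ: Δ0=-1/3, Δ1=1, Δ2=-5/2, Δ3=3/2
row 1: diag=8, rhs=8; c'=1/8, d'=1
row 2: denom=6−1·1/8=47/8; d'=(-21−1·1)/(47/8)=-176/47
row 3: denom=8−2·16/47=344/47; d'=(24−2·-176/47)/(344/47)=185/43
back: M3=185/43
back: M2=-176/47−16/47·185/43=-224/43
back: M1=1−1/8·-224/43=71/43
M: M0=0, M1=71/43, M2=-224/43, M3=185/43, M4=0
seg 0: a=0, c=M0/2=0, d=(M1−M0)/(6·3)=71/774, b=Δ0−h0·(2M0+M1)/6=-299/258
seg 1: a=-1, c=M1/2=71/86, d=(M2−M1)/(6·1)=-295/258, b=Δ1−h1·(2M1+M2)/6=170/129
seg 2: a=0, c=M2/2=-112/43, d=(M3−M2)/(6·2)=409/516, b=Δ2−h2·(2M2+M3)/6=-119/258
seg 3: a=-5, c=M3/2=185/86, d=(M4−M3)/(6·2)=-185/516, b=Δ3−h3·(2M3+M4)/6=-353/258
t_q=11/2 → seg 2, τ=3/2; S=0+-119/258·τ+-112/43·τ²+409/516·τ³=-5335/1376

  seg 0: a=0 b=-299/258 c=0 d=71/774
  seg 1: a=-1 b=170/129 c=71/86 d=-295/258
  seg 2: a=0 b=-119/258 c=-112/43 d=409/516
  seg 3: a=-5 b=-353/258 c=185/86 d=-185/516
S(11/2) = -5335/1376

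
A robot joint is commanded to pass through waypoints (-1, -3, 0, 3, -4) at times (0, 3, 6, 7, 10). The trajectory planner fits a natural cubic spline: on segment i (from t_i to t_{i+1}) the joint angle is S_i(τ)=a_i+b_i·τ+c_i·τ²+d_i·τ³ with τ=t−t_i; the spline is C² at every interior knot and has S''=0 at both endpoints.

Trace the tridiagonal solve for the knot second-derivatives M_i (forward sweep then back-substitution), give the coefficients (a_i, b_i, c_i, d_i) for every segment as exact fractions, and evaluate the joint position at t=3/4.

Δ: Δ0=-2/3, Δ1=1, Δ2=3, Δ3=-7/3
row 1: diag=12, rhs=10; c'=1/4, d'=5/6
row 2: denom=8−3·1/4=29/4; d'=(12−3·5/6)/(29/4)=38/29
row 3: denom=8−1·4/29=228/29; d'=(-32−1·38/29)/(228/29)=-161/38
back: M3=-161/38
back: M2=38/29−4/29·-161/38=36/19
back: M1=5/6−1/4·36/19=41/114
M: M0=0, M1=41/114, M2=36/19, M3=-161/38, M4=0
seg 0: a=-1, c=M0/2=0, d=(M1−M0)/(6·3)=41/2052, b=Δ0−h0·(2M0+M1)/6=-193/228
seg 1: a=-3, c=M1/2=41/228, d=(M2−M1)/(6·3)=175/2052, b=Δ1−h1·(2M1+M2)/6=-35/114
seg 2: a=0, c=M2/2=18/19, d=(M3−M2)/(6·1)=-233/228, b=Δ2−h2·(2M2+M3)/6=701/228
seg 3: a=3, c=M3/2=-161/76, d=(M4−M3)/(6·3)=161/684, b=Δ3−h3·(2M3+M4)/6=217/114
t_q=3/4 → seg 0, τ=3/4; S=-1+-193/228·τ+0·τ²+41/2052·τ³=-7911/4864

  seg 0: a=-1 b=-193/228 c=0 d=41/2052
  seg 1: a=-3 b=-35/114 c=41/228 d=175/2052
  seg 2: a=0 b=701/228 c=18/19 d=-233/228
  seg 3: a=3 b=217/114 c=-161/76 d=161/684
S(3/4) = -7911/4864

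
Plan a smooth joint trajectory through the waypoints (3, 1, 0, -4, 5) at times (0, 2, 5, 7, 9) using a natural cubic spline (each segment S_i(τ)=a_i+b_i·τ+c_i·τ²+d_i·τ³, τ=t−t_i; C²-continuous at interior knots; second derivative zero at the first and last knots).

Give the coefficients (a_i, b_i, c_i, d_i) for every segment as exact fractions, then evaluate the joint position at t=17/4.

  seg 0: a=3 b=-1421/1032 c=0 d=389/4128
  seg 1: a=1 b=-127/516 c=389/688 d=-409/2064
  seg 2: a=0 b=-4549/2064 c=-419/344 d=5449/8256
  seg 3: a=-4 b=871/1032 c=3773/1376 d=-3773/8256
S(17/4) = 46297/44032

Δ: Δ0=-1, Δ1=-1/3, Δ2=-2, Δ3=9/2
row 1: diag=10, rhs=4; c'=3/10, d'=2/5
row 2: denom=10−3·3/10=91/10; d'=(-10−3·2/5)/(91/10)=-16/13
row 3: denom=8−2·20/91=688/91; d'=(39−2·-16/13)/(688/91)=3773/688
back: M3=3773/688
back: M2=-16/13−20/91·3773/688=-419/172
back: M1=2/5−3/10·-419/172=389/344
M: M0=0, M1=389/344, M2=-419/172, M3=3773/688, M4=0
seg 0: a=3, c=M0/2=0, d=(M1−M0)/(6·2)=389/4128, b=Δ0−h0·(2M0+M1)/6=-1421/1032
seg 1: a=1, c=M1/2=389/688, d=(M2−M1)/(6·3)=-409/2064, b=Δ1−h1·(2M1+M2)/6=-127/516
seg 2: a=0, c=M2/2=-419/344, d=(M3−M2)/(6·2)=5449/8256, b=Δ2−h2·(2M2+M3)/6=-4549/2064
seg 3: a=-4, c=M3/2=3773/1376, d=(M4−M3)/(6·2)=-3773/8256, b=Δ3−h3·(2M3+M4)/6=871/1032
t_q=17/4 → seg 1, τ=9/4; S=1+-127/516·τ+389/688·τ²+-409/2064·τ³=46297/44032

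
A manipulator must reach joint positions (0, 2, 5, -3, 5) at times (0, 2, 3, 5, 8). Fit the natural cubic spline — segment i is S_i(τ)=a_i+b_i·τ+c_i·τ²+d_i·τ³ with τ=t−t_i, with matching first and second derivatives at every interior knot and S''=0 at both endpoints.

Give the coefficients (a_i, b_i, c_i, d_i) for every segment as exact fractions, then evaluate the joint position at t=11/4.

Δ: Δ0=1, Δ1=3, Δ2=-4, Δ3=8/3
row 1: diag=6, rhs=12; c'=1/6, d'=2
row 2: denom=6−1·1/6=35/6; d'=(-42−1·2)/(35/6)=-264/35
row 3: denom=10−2·12/35=326/35; d'=(40−2·-264/35)/(326/35)=964/163
back: M3=964/163
back: M2=-264/35−12/35·964/163=-1560/163
back: M1=2−1/6·-1560/163=586/163
M: M0=0, M1=586/163, M2=-1560/163, M3=964/163, M4=0
seg 0: a=0, c=M0/2=0, d=(M1−M0)/(6·2)=293/978, b=Δ0−h0·(2M0+M1)/6=-97/489
seg 1: a=2, c=M1/2=293/163, d=(M2−M1)/(6·1)=-1073/489, b=Δ1−h1·(2M1+M2)/6=1661/489
seg 2: a=5, c=M2/2=-780/163, d=(M3−M2)/(6·2)=631/489, b=Δ2−h2·(2M2+M3)/6=200/489
seg 3: a=-3, c=M3/2=482/163, d=(M4−M3)/(6·3)=-482/1467, b=Δ3−h3·(2M3+M4)/6=-1588/489
t_q=11/4 → seg 1, τ=3/4; S=2+1661/489·τ+293/163·τ²+-1073/489·τ³=48331/10432

  seg 0: a=0 b=-97/489 c=0 d=293/978
  seg 1: a=2 b=1661/489 c=293/163 d=-1073/489
  seg 2: a=5 b=200/489 c=-780/163 d=631/489
  seg 3: a=-3 b=-1588/489 c=482/163 d=-482/1467
S(11/4) = 48331/10432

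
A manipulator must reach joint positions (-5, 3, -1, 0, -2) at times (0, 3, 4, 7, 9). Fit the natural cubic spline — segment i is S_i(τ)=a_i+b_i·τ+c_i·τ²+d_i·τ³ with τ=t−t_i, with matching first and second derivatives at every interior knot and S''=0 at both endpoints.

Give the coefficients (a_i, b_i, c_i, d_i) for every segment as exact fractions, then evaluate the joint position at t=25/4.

Δ: Δ0=8/3, Δ1=-4, Δ2=1/3, Δ3=-1
row 1: diag=8, rhs=-40; c'=1/8, d'=-5
row 2: denom=8−1·1/8=63/8; d'=(26−1·-5)/(63/8)=248/63
row 3: denom=10−3·8/21=62/7; d'=(-8−3·248/63)/(62/7)=-208/93
back: M3=-208/93
back: M2=248/63−8/21·-208/93=1336/279
back: M1=-5−1/8·1336/279=-1562/279
M: M0=0, M1=-1562/279, M2=1336/279, M3=-208/93, M4=0
seg 0: a=-5, c=M0/2=0, d=(M1−M0)/(6·3)=-781/2511, b=Δ0−h0·(2M0+M1)/6=1525/279
seg 1: a=3, c=M1/2=-781/279, d=(M2−M1)/(6·1)=161/93, b=Δ1−h1·(2M1+M2)/6=-818/279
seg 2: a=-1, c=M2/2=668/279, d=(M3−M2)/(6·3)=-980/2511, b=Δ2−h2·(2M2+M3)/6=-931/279
seg 3: a=0, c=M3/2=-104/93, d=(M4−M3)/(6·2)=52/279, b=Δ3−h3·(2M3+M4)/6=137/279
t_q=25/4 → seg 2, τ=9/4; S=-1+-931/279·τ+668/279·τ²+-980/2511·τ³=-413/496

  seg 0: a=-5 b=1525/279 c=0 d=-781/2511
  seg 1: a=3 b=-818/279 c=-781/279 d=161/93
  seg 2: a=-1 b=-931/279 c=668/279 d=-980/2511
  seg 3: a=0 b=137/279 c=-104/93 d=52/279
S(25/4) = -413/496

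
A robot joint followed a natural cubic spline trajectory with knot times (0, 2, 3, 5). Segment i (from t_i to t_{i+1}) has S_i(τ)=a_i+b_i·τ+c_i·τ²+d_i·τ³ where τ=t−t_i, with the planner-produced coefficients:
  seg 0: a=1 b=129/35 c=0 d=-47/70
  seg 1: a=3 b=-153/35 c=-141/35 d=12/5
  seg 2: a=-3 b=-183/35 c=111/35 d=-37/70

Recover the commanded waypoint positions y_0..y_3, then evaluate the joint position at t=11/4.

y_0=1 y_1=3 y_2=-3 y_3=-5
S(11/4) = -429/280

y_0 = S_0(0) = a_0 = 1
y_1 = S_1(0) = a_1 = 3
y_2 = S_2(0) = a_2 = -3
y_3 = S_2(2) = -5
t_q=11/4 is in segment 1 (τ=3/4); S_1(τ)=-429/280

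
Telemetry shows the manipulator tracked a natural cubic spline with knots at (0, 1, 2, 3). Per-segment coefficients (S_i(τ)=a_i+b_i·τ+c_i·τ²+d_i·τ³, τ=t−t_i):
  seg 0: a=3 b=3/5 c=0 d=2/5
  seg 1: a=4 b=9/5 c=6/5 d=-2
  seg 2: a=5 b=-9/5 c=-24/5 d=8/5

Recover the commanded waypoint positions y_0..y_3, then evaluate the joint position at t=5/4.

y_0=3 y_1=4 y_2=5 y_3=0
S(5/4) = 719/160

y_0 = S_0(0) = a_0 = 3
y_1 = S_1(0) = a_1 = 4
y_2 = S_2(0) = a_2 = 5
y_3 = S_2(1) = 0
t_q=5/4 is in segment 1 (τ=1/4); S_1(τ)=719/160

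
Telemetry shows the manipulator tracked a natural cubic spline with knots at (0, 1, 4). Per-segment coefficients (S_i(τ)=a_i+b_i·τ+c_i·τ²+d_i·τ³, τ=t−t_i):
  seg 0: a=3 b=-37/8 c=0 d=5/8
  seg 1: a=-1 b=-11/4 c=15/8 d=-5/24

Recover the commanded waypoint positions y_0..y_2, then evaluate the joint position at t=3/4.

y_0=3 y_1=-1 y_2=2
S(3/4) = -105/512

y_0 = S_0(0) = a_0 = 3
y_1 = S_1(0) = a_1 = -1
y_2 = S_1(3) = 2
t_q=3/4 is in segment 0 (τ=3/4); S_0(τ)=-105/512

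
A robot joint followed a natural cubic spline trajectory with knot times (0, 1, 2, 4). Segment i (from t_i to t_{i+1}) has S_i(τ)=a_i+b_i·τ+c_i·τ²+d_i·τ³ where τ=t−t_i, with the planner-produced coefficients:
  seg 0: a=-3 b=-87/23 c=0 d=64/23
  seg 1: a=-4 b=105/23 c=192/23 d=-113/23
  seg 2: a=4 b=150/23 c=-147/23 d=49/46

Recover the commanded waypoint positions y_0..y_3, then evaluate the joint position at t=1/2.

y_0=-3 y_1=-4 y_2=4 y_3=0
S(1/2) = -209/46

y_0 = S_0(0) = a_0 = -3
y_1 = S_1(0) = a_1 = -4
y_2 = S_2(0) = a_2 = 4
y_3 = S_2(2) = 0
t_q=1/2 is in segment 0 (τ=1/2); S_0(τ)=-209/46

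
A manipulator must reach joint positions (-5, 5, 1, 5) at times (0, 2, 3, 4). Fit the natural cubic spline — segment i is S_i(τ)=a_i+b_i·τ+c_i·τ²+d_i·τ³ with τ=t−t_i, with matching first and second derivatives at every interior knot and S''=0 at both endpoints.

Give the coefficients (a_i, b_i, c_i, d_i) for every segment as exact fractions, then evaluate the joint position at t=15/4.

  seg 0: a=-5 b=203/23 c=0 d=-22/23
  seg 1: a=5 b=-61/23 c=-132/23 d=101/23
  seg 2: a=1 b=-22/23 c=171/23 d=-57/23
S(15/4) = 5033/1472

Δ: Δ0=5, Δ1=-4, Δ2=4
row 1: diag=6, rhs=-54; c'=1/6, d'=-9
row 2: denom=4−1·1/6=23/6; d'=(48−1·-9)/(23/6)=342/23
back: M2=342/23
back: M1=-9−1/6·342/23=-264/23
M: M0=0, M1=-264/23, M2=342/23, M3=0
seg 0: a=-5, c=M0/2=0, d=(M1−M0)/(6·2)=-22/23, b=Δ0−h0·(2M0+M1)/6=203/23
seg 1: a=5, c=M1/2=-132/23, d=(M2−M1)/(6·1)=101/23, b=Δ1−h1·(2M1+M2)/6=-61/23
seg 2: a=1, c=M2/2=171/23, d=(M3−M2)/(6·1)=-57/23, b=Δ2−h2·(2M2+M3)/6=-22/23
t_q=15/4 → seg 2, τ=3/4; S=1+-22/23·τ+171/23·τ²+-57/23·τ³=5033/1472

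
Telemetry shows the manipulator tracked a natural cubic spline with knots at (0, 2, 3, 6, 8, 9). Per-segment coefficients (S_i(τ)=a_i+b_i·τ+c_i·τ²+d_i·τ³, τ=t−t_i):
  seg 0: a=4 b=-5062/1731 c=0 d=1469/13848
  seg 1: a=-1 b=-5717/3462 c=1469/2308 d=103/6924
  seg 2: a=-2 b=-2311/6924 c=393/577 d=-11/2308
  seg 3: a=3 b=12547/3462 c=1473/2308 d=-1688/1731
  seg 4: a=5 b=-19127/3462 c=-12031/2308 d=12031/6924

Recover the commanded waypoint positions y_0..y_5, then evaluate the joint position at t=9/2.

y_0 = S_0(0) = a_0 = 4
y_1 = S_1(0) = a_1 = -1
y_2 = S_2(0) = a_2 = -2
y_3 = S_3(0) = a_3 = 3
y_4 = S_4(0) = a_4 = 5
y_5 = S_4(1) = -4
t_q=9/2 is in segment 2 (τ=3/2); S_2(τ)=-18173/18464

y_0=4 y_1=-1 y_2=-2 y_3=3 y_4=5 y_5=-4
S(9/2) = -18173/18464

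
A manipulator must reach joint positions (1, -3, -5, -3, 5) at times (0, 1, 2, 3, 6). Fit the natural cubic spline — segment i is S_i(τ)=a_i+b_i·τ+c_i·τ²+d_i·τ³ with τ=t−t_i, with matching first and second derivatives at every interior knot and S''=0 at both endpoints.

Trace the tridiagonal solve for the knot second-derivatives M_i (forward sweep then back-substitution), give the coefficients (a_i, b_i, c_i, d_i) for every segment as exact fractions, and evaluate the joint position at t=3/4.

Δ: Δ0=-4, Δ1=-2, Δ2=2, Δ3=8/3
row 1: diag=4, rhs=12; c'=1/4, d'=3
row 2: denom=4−1·1/4=15/4; d'=(24−1·3)/(15/4)=28/5
row 3: denom=8−1·4/15=116/15; d'=(4−1·28/5)/(116/15)=-6/29
back: M3=-6/29
back: M2=28/5−4/15·-6/29=164/29
back: M1=3−1/4·164/29=46/29
M: M0=0, M1=46/29, M2=164/29, M3=-6/29, M4=0
seg 0: a=1, c=M0/2=0, d=(M1−M0)/(6·1)=23/87, b=Δ0−h0·(2M0+M1)/6=-371/87
seg 1: a=-3, c=M1/2=23/29, d=(M2−M1)/(6·1)=59/87, b=Δ1−h1·(2M1+M2)/6=-302/87
seg 2: a=-5, c=M2/2=82/29, d=(M3−M2)/(6·1)=-85/87, b=Δ2−h2·(2M2+M3)/6=13/87
seg 3: a=-3, c=M3/2=-3/29, d=(M4−M3)/(6·3)=1/87, b=Δ3−h3·(2M3+M4)/6=250/87
t_q=3/4 → seg 0, τ=3/4; S=1+-371/87·τ+0·τ²+23/87·τ³=-3873/1856

  seg 0: a=1 b=-371/87 c=0 d=23/87
  seg 1: a=-3 b=-302/87 c=23/29 d=59/87
  seg 2: a=-5 b=13/87 c=82/29 d=-85/87
  seg 3: a=-3 b=250/87 c=-3/29 d=1/87
S(3/4) = -3873/1856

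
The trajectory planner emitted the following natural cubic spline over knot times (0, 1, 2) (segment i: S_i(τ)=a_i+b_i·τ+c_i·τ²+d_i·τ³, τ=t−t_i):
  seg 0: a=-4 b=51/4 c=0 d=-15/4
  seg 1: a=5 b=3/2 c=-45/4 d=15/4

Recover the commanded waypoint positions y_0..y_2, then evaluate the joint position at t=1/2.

y_0 = S_0(0) = a_0 = -4
y_1 = S_1(0) = a_1 = 5
y_2 = S_1(1) = -1
t_q=1/2 is in segment 0 (τ=1/2); S_0(τ)=61/32

y_0=-4 y_1=5 y_2=-1
S(1/2) = 61/32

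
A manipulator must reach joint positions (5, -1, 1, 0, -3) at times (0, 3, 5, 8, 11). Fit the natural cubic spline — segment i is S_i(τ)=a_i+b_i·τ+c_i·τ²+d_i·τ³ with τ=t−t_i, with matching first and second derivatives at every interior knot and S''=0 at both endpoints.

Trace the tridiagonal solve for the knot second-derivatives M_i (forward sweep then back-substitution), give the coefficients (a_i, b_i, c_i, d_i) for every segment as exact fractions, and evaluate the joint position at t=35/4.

Δ: Δ0=-2, Δ1=1, Δ2=-1/3, Δ3=-1
row 1: diag=10, rhs=18; c'=1/5, d'=9/5
row 2: denom=10−2·1/5=48/5; d'=(-8−2·9/5)/(48/5)=-29/24
row 3: denom=12−3·5/16=177/16; d'=(-4−3·-29/24)/(177/16)=-2/59
back: M3=-2/59
back: M2=-29/24−5/16·-2/59=-212/177
back: M1=9/5−1/5·-212/177=361/177
M: M0=0, M1=361/177, M2=-212/177, M3=-2/59, M4=0
seg 0: a=5, c=M0/2=0, d=(M1−M0)/(6·3)=361/3186, b=Δ0−h0·(2M0+M1)/6=-1069/354
seg 1: a=-1, c=M1/2=361/354, d=(M2−M1)/(6·2)=-191/708, b=Δ1−h1·(2M1+M2)/6=7/177
seg 2: a=1, c=M2/2=-106/177, d=(M3−M2)/(6·3)=103/1593, b=Δ2−h2·(2M2+M3)/6=52/59
seg 3: a=0, c=M3/2=-1/59, d=(M4−M3)/(6·3)=1/531, b=Δ3−h3·(2M3+M4)/6=-57/59
t_q=35/4 → seg 3, τ=3/4; S=0+-57/59·τ+-1/59·τ²+1/531·τ³=-2769/3776

  seg 0: a=5 b=-1069/354 c=0 d=361/3186
  seg 1: a=-1 b=7/177 c=361/354 d=-191/708
  seg 2: a=1 b=52/59 c=-106/177 d=103/1593
  seg 3: a=0 b=-57/59 c=-1/59 d=1/531
S(35/4) = -2769/3776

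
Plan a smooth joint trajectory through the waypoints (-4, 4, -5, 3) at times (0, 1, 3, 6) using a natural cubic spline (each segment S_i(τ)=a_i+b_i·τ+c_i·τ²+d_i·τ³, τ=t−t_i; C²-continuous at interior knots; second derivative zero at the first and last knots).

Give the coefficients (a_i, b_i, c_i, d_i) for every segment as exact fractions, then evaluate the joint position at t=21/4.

  seg 0: a=-4 b=881/84 c=0 d=-209/84
  seg 1: a=4 b=127/42 c=-209/28 d=311/168
  seg 2: a=-5 b=-97/21 c=51/14 d=-17/42
S(21/4) = -1399/896

Δ: Δ0=8, Δ1=-9/2, Δ2=8/3
row 1: diag=6, rhs=-75; c'=1/3, d'=-25/2
row 2: denom=10−2·1/3=28/3; d'=(43−2·-25/2)/(28/3)=51/7
back: M2=51/7
back: M1=-25/2−1/3·51/7=-209/14
M: M0=0, M1=-209/14, M2=51/7, M3=0
seg 0: a=-4, c=M0/2=0, d=(M1−M0)/(6·1)=-209/84, b=Δ0−h0·(2M0+M1)/6=881/84
seg 1: a=4, c=M1/2=-209/28, d=(M2−M1)/(6·2)=311/168, b=Δ1−h1·(2M1+M2)/6=127/42
seg 2: a=-5, c=M2/2=51/14, d=(M3−M2)/(6·3)=-17/42, b=Δ2−h2·(2M2+M3)/6=-97/21
t_q=21/4 → seg 2, τ=9/4; S=-5+-97/21·τ+51/14·τ²+-17/42·τ³=-1399/896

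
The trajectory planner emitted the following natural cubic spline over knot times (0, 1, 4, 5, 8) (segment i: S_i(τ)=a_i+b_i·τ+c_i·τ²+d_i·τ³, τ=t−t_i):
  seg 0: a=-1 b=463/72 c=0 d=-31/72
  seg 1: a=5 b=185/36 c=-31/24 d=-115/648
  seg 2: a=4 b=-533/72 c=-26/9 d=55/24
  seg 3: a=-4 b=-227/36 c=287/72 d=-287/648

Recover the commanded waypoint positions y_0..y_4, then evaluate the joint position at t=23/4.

y_0 = S_0(0) = a_0 = -1
y_1 = S_1(0) = a_1 = 5
y_2 = S_2(0) = a_2 = 4
y_3 = S_3(0) = a_3 = -4
y_4 = S_3(3) = 1
t_q=23/4 is in segment 3 (τ=3/4); S_3(τ)=-3417/512

y_0=-1 y_1=5 y_2=4 y_3=-4 y_4=1
S(23/4) = -3417/512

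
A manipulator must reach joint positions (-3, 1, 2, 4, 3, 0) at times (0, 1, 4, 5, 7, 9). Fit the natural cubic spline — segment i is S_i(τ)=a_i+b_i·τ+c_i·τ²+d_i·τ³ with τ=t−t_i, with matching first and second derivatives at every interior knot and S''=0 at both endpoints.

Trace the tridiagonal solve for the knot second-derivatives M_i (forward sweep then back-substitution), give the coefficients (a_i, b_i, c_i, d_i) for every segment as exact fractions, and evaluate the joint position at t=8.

Δ: Δ0=4, Δ1=1/3, Δ2=2, Δ3=-1/2, Δ4=-3/2
row 1: diag=8, rhs=-22; c'=3/8, d'=-11/4
row 2: denom=8−3·3/8=55/8; d'=(10−3·-11/4)/(55/8)=146/55
row 3: denom=6−1·8/55=322/55; d'=(-15−1·146/55)/(322/55)=-971/322
row 4: denom=8−2·55/161=1178/161; d'=(-6−2·-971/322)/(1178/161)=5/1178
back: M4=5/1178
back: M3=-971/322−55/161·5/1178=-1777/589
back: M2=146/55−8/55·-1777/589=1822/589
back: M1=-11/4−3/8·1822/589=-2303/589
M: M0=0, M1=-2303/589, M2=1822/589, M3=-1777/589, M4=5/1178, M5=0
seg 0: a=-3, c=M0/2=0, d=(M1−M0)/(6·1)=-2303/3534, b=Δ0−h0·(2M0+M1)/6=16439/3534
seg 1: a=1, c=M1/2=-2303/1178, d=(M2−M1)/(6·3)=1375/3534, b=Δ1−h1·(2M1+M2)/6=4765/1767
seg 2: a=2, c=M2/2=911/589, d=(M3−M2)/(6·1)=-3599/3534, b=Δ2−h2·(2M2+M3)/6=5201/3534
seg 3: a=4, c=M3/2=-1777/1178, d=(M4−M3)/(6·2)=3559/14136, b=Δ3−h3·(2M3+M4)/6=2668/1767
seg 4: a=3, c=M4/2=5/2356, d=(M5−M4)/(6·2)=-5/14136, b=Δ4−h4·(2M4+M5)/6=-5311/3534
t_q=8 → seg 4, τ=1; S=3+-5311/3534·τ+5/2356·τ²+-5/14136·τ³=7063/4712

  seg 0: a=-3 b=16439/3534 c=0 d=-2303/3534
  seg 1: a=1 b=4765/1767 c=-2303/1178 d=1375/3534
  seg 2: a=2 b=5201/3534 c=911/589 d=-3599/3534
  seg 3: a=4 b=2668/1767 c=-1777/1178 d=3559/14136
  seg 4: a=3 b=-5311/3534 c=5/2356 d=-5/14136
S(8) = 7063/4712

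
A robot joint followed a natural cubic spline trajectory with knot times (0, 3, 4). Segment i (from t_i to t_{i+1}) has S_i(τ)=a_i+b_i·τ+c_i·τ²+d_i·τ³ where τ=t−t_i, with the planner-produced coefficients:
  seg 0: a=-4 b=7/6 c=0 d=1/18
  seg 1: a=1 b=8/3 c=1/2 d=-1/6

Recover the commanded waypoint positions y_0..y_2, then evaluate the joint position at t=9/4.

y_0=-4 y_1=1 y_2=4
S(9/4) = -95/128

y_0 = S_0(0) = a_0 = -4
y_1 = S_1(0) = a_1 = 1
y_2 = S_1(1) = 4
t_q=9/4 is in segment 0 (τ=9/4); S_0(τ)=-95/128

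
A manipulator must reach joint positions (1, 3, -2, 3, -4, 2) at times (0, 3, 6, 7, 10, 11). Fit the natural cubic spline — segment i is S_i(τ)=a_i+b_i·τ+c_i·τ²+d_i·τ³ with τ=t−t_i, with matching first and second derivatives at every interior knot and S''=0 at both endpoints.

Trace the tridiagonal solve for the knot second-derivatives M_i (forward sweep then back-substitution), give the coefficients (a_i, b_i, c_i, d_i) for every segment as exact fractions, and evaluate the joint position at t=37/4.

  seg 0: a=1 b=3401/1563 c=0 d=-2359/14067
  seg 1: a=3 b=-3676/1563 c=-2359/1563 d=2716/4689
  seg 2: a=-2 b=6614/1563 c=5789/1563 d=-4588/1563
  seg 3: a=3 b=1476/521 c=-7975/1563 d=15850/14067
  seg 4: a=-4 b=1376/521 c=2625/521 d=-875/521
S(37/4) = -60387/16672

Δ: Δ0=2/3, Δ1=-5/3, Δ2=5, Δ3=-7/3, Δ4=6
row 1: diag=12, rhs=-14; c'=1/4, d'=-7/6
row 2: denom=8−3·1/4=29/4; d'=(40−3·-7/6)/(29/4)=6
row 3: denom=8−1·4/29=228/29; d'=(-44−1·6)/(228/29)=-725/114
row 4: denom=8−3·29/76=521/76; d'=(50−3·-725/114)/(521/76)=5250/521
back: M4=5250/521
back: M3=-725/114−29/76·5250/521=-15950/1563
back: M2=6−4/29·-15950/1563=11578/1563
back: M1=-7/6−1/4·11578/1563=-4718/1563
M: M0=0, M1=-4718/1563, M2=11578/1563, M3=-15950/1563, M4=5250/521, M5=0
seg 0: a=1, c=M0/2=0, d=(M1−M0)/(6·3)=-2359/14067, b=Δ0−h0·(2M0+M1)/6=3401/1563
seg 1: a=3, c=M1/2=-2359/1563, d=(M2−M1)/(6·3)=2716/4689, b=Δ1−h1·(2M1+M2)/6=-3676/1563
seg 2: a=-2, c=M2/2=5789/1563, d=(M3−M2)/(6·1)=-4588/1563, b=Δ2−h2·(2M2+M3)/6=6614/1563
seg 3: a=3, c=M3/2=-7975/1563, d=(M4−M3)/(6·3)=15850/14067, b=Δ3−h3·(2M3+M4)/6=1476/521
seg 4: a=-4, c=M4/2=2625/521, d=(M5−M4)/(6·1)=-875/521, b=Δ4−h4·(2M4+M5)/6=1376/521
t_q=37/4 → seg 3, τ=9/4; S=3+1476/521·τ+-7975/1563·τ²+15850/14067·τ³=-60387/16672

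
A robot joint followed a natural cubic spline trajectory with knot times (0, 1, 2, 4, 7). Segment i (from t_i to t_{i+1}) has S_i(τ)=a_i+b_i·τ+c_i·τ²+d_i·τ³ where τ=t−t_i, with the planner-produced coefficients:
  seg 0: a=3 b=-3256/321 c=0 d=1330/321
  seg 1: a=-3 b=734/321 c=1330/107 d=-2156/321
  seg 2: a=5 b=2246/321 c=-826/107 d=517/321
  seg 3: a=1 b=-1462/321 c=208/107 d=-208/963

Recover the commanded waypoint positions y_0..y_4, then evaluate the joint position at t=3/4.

y_0=3 y_1=-3 y_2=5 y_3=1 y_4=-1
S(3/4) = -9791/3424

y_0 = S_0(0) = a_0 = 3
y_1 = S_1(0) = a_1 = -3
y_2 = S_2(0) = a_2 = 5
y_3 = S_3(0) = a_3 = 1
y_4 = S_3(3) = -1
t_q=3/4 is in segment 0 (τ=3/4); S_0(τ)=-9791/3424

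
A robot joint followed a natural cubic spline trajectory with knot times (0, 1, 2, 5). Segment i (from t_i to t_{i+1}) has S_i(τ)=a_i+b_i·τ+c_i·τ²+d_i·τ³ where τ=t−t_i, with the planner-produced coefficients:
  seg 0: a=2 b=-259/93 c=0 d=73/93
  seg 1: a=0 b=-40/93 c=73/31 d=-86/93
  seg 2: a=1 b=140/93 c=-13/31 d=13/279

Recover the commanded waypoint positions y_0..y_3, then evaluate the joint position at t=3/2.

y_0 = S_0(0) = a_0 = 2
y_1 = S_1(0) = a_1 = 0
y_2 = S_2(0) = a_2 = 1
y_3 = S_2(3) = 3
t_q=3/2 is in segment 1 (τ=1/2); S_1(τ)=8/31

y_0=2 y_1=0 y_2=1 y_3=3
S(3/2) = 8/31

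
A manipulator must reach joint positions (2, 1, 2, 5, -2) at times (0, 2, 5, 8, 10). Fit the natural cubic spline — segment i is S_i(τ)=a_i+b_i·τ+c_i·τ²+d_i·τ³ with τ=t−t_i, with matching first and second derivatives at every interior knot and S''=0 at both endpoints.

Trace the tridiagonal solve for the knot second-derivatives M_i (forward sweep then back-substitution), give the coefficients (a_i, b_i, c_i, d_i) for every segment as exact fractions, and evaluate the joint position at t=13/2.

  seg 0: a=2 b=-287/510 c=0 d=4/255
  seg 1: a=1 b=-191/510 c=8/85 d=217/4590
  seg 2: a=2 b=22/15 c=53/102 d=-1033/4590
  seg 3: a=5 b=-761/510 c=-128/85 d=64/255
S(13/2) = 6269/1360

Δ: Δ0=-1/2, Δ1=1/3, Δ2=1, Δ3=-7/2
row 1: diag=10, rhs=5; c'=3/10, d'=1/2
row 2: denom=12−3·3/10=111/10; d'=(4−3·1/2)/(111/10)=25/111
row 3: denom=10−3·10/37=340/37; d'=(-27−3·25/111)/(340/37)=-256/85
back: M3=-256/85
back: M2=25/111−10/37·-256/85=53/51
back: M1=1/2−3/10·53/51=16/85
M: M0=0, M1=16/85, M2=53/51, M3=-256/85, M4=0
seg 0: a=2, c=M0/2=0, d=(M1−M0)/(6·2)=4/255, b=Δ0−h0·(2M0+M1)/6=-287/510
seg 1: a=1, c=M1/2=8/85, d=(M2−M1)/(6·3)=217/4590, b=Δ1−h1·(2M1+M2)/6=-191/510
seg 2: a=2, c=M2/2=53/102, d=(M3−M2)/(6·3)=-1033/4590, b=Δ2−h2·(2M2+M3)/6=22/15
seg 3: a=5, c=M3/2=-128/85, d=(M4−M3)/(6·2)=64/255, b=Δ3−h3·(2M3+M4)/6=-761/510
t_q=13/2 → seg 2, τ=3/2; S=2+22/15·τ+53/102·τ²+-1033/4590·τ³=6269/1360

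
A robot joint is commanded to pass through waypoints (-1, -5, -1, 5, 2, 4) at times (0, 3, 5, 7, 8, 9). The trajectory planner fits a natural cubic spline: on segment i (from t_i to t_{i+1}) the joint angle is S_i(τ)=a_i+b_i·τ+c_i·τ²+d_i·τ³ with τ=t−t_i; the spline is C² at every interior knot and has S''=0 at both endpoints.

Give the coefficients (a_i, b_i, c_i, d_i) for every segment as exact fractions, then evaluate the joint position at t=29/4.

Δ: Δ0=-4/3, Δ1=2, Δ2=3, Δ3=-3, Δ4=2
row 1: diag=10, rhs=20; c'=1/5, d'=2
row 2: denom=8−2·1/5=38/5; d'=(6−2·2)/(38/5)=5/19
row 3: denom=6−2·5/19=104/19; d'=(-36−2·5/19)/(104/19)=-347/52
row 4: denom=4−1·19/104=397/104; d'=(30−1·-347/52)/(397/104)=3814/397
back: M4=3814/397
back: M3=-347/52−19/104·3814/397=-3346/397
back: M2=5/19−5/19·-3346/397=985/397
back: M1=2−1/5·985/397=597/397
M: M0=0, M1=597/397, M2=985/397, M3=-3346/397, M4=3814/397, M5=0
seg 0: a=-1, c=M0/2=0, d=(M1−M0)/(6·3)=199/2382, b=Δ0−h0·(2M0+M1)/6=-4967/2382
seg 1: a=-5, c=M1/2=597/794, d=(M2−M1)/(6·2)=97/1191, b=Δ1−h1·(2M1+M2)/6=203/1191
seg 2: a=-1, c=M2/2=985/794, d=(M3−M2)/(6·2)=-4331/4764, b=Δ2−h2·(2M2+M3)/6=4949/1191
seg 3: a=5, c=M3/2=-1673/397, d=(M4−M3)/(6·1)=3580/1191, b=Δ3−h3·(2M3+M4)/6=-2134/1191
seg 4: a=2, c=M4/2=1907/397, d=(M5−M4)/(6·1)=-1907/1191, b=Δ4−h4·(2M4+M5)/6=-1432/1191
t_q=29/4 → seg 3, τ=1/4; S=5+-2134/1191·τ+-1673/397·τ²+3580/1191·τ³=6885/1588

  seg 0: a=-1 b=-4967/2382 c=0 d=199/2382
  seg 1: a=-5 b=203/1191 c=597/794 d=97/1191
  seg 2: a=-1 b=4949/1191 c=985/794 d=-4331/4764
  seg 3: a=5 b=-2134/1191 c=-1673/397 d=3580/1191
  seg 4: a=2 b=-1432/1191 c=1907/397 d=-1907/1191
S(29/4) = 6885/1588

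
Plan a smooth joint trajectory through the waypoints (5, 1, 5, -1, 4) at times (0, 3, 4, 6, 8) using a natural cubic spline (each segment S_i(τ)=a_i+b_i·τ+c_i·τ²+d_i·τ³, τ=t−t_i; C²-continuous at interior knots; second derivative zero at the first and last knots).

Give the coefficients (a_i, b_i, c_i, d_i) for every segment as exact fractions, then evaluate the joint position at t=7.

Δ: Δ0=-4/3, Δ1=4, Δ2=-3, Δ3=5/2
row 1: diag=8, rhs=32; c'=1/8, d'=4
row 2: denom=6−1·1/8=47/8; d'=(-42−1·4)/(47/8)=-368/47
row 3: denom=8−2·16/47=344/47; d'=(33−2·-368/47)/(344/47)=2287/344
back: M3=2287/344
back: M2=-368/47−16/47·2287/344=-434/43
back: M1=4−1/8·-434/43=905/172
M: M0=0, M1=905/172, M2=-434/43, M3=2287/344, M4=0
seg 0: a=5, c=M0/2=0, d=(M1−M0)/(6·3)=905/3096, b=Δ0−h0·(2M0+M1)/6=-4091/1032
seg 1: a=1, c=M1/2=905/344, d=(M2−M1)/(6·1)=-2641/1032, b=Δ1−h1·(2M1+M2)/6=2027/516
seg 2: a=5, c=M2/2=-217/43, d=(M3−M2)/(6·2)=5759/4128, b=Δ2−h2·(2M2+M3)/6=1561/1032
seg 3: a=-1, c=M3/2=2287/688, d=(M4−M3)/(6·2)=-2287/4128, b=Δ3−h3·(2M3+M4)/6=-997/516
t_q=7 → seg 3, τ=1; S=-1+-997/516·τ+2287/688·τ²+-2287/4128·τ³=-223/1376

  seg 0: a=5 b=-4091/1032 c=0 d=905/3096
  seg 1: a=1 b=2027/516 c=905/344 d=-2641/1032
  seg 2: a=5 b=1561/1032 c=-217/43 d=5759/4128
  seg 3: a=-1 b=-997/516 c=2287/688 d=-2287/4128
S(7) = -223/1376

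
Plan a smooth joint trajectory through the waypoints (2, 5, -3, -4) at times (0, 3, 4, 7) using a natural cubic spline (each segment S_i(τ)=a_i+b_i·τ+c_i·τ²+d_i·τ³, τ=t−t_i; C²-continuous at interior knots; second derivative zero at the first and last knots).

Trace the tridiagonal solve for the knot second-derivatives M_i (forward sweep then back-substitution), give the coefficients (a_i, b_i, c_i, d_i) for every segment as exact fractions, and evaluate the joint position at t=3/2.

  seg 0: a=2 b=302/63 c=0 d=-239/567
  seg 1: a=5 b=-415/63 c=-239/63 d=50/21
  seg 2: a=-3 b=-443/63 c=211/63 d=-211/567
S(3/2) = 435/56

Δ: Δ0=1, Δ1=-8, Δ2=-1/3
row 1: diag=8, rhs=-54; c'=1/8, d'=-27/4
row 2: denom=8−1·1/8=63/8; d'=(46−1·-27/4)/(63/8)=422/63
back: M2=422/63
back: M1=-27/4−1/8·422/63=-478/63
M: M0=0, M1=-478/63, M2=422/63, M3=0
seg 0: a=2, c=M0/2=0, d=(M1−M0)/(6·3)=-239/567, b=Δ0−h0·(2M0+M1)/6=302/63
seg 1: a=5, c=M1/2=-239/63, d=(M2−M1)/(6·1)=50/21, b=Δ1−h1·(2M1+M2)/6=-415/63
seg 2: a=-3, c=M2/2=211/63, d=(M3−M2)/(6·3)=-211/567, b=Δ2−h2·(2M2+M3)/6=-443/63
t_q=3/2 → seg 0, τ=3/2; S=2+302/63·τ+0·τ²+-239/567·τ³=435/56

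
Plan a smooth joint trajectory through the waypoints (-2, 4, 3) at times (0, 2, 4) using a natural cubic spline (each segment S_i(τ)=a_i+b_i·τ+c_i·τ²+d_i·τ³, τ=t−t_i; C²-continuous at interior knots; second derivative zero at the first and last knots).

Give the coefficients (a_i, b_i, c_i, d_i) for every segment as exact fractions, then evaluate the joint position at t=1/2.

Δ: Δ0=3, Δ1=-1/2
row 1: diag=8, rhs=-21; c'=1/4, d'=-21/8
back: M1=-21/8
M: M0=0, M1=-21/8, M2=0
seg 0: a=-2, c=M0/2=0, d=(M1−M0)/(6·2)=-7/32, b=Δ0−h0·(2M0+M1)/6=31/8
seg 1: a=4, c=M1/2=-21/16, d=(M2−M1)/(6·2)=7/32, b=Δ1−h1·(2M1+M2)/6=5/4
t_q=1/2 → seg 0, τ=1/2; S=-2+31/8·τ+0·τ²+-7/32·τ³=-23/256

  seg 0: a=-2 b=31/8 c=0 d=-7/32
  seg 1: a=4 b=5/4 c=-21/16 d=7/32
S(1/2) = -23/256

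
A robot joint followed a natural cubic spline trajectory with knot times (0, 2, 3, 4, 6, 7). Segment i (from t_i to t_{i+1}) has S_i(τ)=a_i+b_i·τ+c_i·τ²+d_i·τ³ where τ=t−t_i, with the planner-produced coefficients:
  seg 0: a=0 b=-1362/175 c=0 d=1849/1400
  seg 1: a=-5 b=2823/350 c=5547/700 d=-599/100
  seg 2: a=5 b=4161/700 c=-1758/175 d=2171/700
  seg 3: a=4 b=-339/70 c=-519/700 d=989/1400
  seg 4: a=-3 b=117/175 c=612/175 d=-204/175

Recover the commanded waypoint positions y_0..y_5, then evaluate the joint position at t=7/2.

y_0=0 y_1=-5 y_2=5 y_3=4 y_4=-3 y_5=0
S(7/2) = 32751/5600

y_0 = S_0(0) = a_0 = 0
y_1 = S_1(0) = a_1 = -5
y_2 = S_2(0) = a_2 = 5
y_3 = S_3(0) = a_3 = 4
y_4 = S_4(0) = a_4 = -3
y_5 = S_4(1) = 0
t_q=7/2 is in segment 2 (τ=1/2); S_2(τ)=32751/5600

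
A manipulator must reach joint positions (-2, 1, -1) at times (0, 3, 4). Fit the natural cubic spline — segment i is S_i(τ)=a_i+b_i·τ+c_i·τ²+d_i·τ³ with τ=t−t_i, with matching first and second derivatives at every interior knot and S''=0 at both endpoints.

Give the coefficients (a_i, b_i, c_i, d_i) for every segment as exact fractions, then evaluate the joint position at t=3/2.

  seg 0: a=-2 b=17/8 c=0 d=-1/8
  seg 1: a=1 b=-5/4 c=-9/8 d=3/8
S(3/2) = 49/64

Δ: Δ0=1, Δ1=-2
row 1: diag=8, rhs=-18; c'=1/8, d'=-9/4
back: M1=-9/4
M: M0=0, M1=-9/4, M2=0
seg 0: a=-2, c=M0/2=0, d=(M1−M0)/(6·3)=-1/8, b=Δ0−h0·(2M0+M1)/6=17/8
seg 1: a=1, c=M1/2=-9/8, d=(M2−M1)/(6·1)=3/8, b=Δ1−h1·(2M1+M2)/6=-5/4
t_q=3/2 → seg 0, τ=3/2; S=-2+17/8·τ+0·τ²+-1/8·τ³=49/64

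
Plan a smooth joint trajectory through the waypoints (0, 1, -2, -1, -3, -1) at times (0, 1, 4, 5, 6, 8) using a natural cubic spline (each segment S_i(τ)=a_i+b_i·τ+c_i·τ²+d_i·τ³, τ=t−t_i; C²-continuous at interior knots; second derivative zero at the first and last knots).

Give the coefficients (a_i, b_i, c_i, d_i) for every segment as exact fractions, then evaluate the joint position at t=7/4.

  seg 0: a=0 b=1774/1217 c=0 d=-557/1217
  seg 1: a=1 b=103/1217 c=-1671/1217 d=1231/3651
  seg 2: a=-2 b=1156/1217 c=2022/1217 d=-1961/1217
  seg 3: a=-1 b=-683/1217 c=-3861/1217 d=2110/1217
  seg 4: a=-3 b=-2075/1217 c=2469/1217 d=-823/2434
S(7/4) = 33755/77888

Δ: Δ0=1, Δ1=-1, Δ2=1, Δ3=-2, Δ4=1
row 1: diag=8, rhs=-12; c'=3/8, d'=-3/2
row 2: denom=8−3·3/8=55/8; d'=(12−3·-3/2)/(55/8)=12/5
row 3: denom=4−1·8/55=212/55; d'=(-18−1·12/5)/(212/55)=-561/106
row 4: denom=6−1·55/212=1217/212; d'=(18−1·-561/106)/(1217/212)=4938/1217
back: M4=4938/1217
back: M3=-561/106−55/212·4938/1217=-7722/1217
back: M2=12/5−8/55·-7722/1217=4044/1217
back: M1=-3/2−3/8·4044/1217=-3342/1217
M: M0=0, M1=-3342/1217, M2=4044/1217, M3=-7722/1217, M4=4938/1217, M5=0
seg 0: a=0, c=M0/2=0, d=(M1−M0)/(6·1)=-557/1217, b=Δ0−h0·(2M0+M1)/6=1774/1217
seg 1: a=1, c=M1/2=-1671/1217, d=(M2−M1)/(6·3)=1231/3651, b=Δ1−h1·(2M1+M2)/6=103/1217
seg 2: a=-2, c=M2/2=2022/1217, d=(M3−M2)/(6·1)=-1961/1217, b=Δ2−h2·(2M2+M3)/6=1156/1217
seg 3: a=-1, c=M3/2=-3861/1217, d=(M4−M3)/(6·1)=2110/1217, b=Δ3−h3·(2M3+M4)/6=-683/1217
seg 4: a=-3, c=M4/2=2469/1217, d=(M5−M4)/(6·2)=-823/2434, b=Δ4−h4·(2M4+M5)/6=-2075/1217
t_q=7/4 → seg 1, τ=3/4; S=1+103/1217·τ+-1671/1217·τ²+1231/3651·τ³=33755/77888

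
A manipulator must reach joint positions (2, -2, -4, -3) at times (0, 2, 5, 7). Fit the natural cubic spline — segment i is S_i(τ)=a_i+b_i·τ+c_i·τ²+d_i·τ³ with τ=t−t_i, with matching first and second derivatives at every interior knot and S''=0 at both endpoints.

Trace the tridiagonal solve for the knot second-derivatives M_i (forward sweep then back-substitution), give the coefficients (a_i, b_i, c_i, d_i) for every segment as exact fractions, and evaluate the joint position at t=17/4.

  seg 0: a=2 b=-605/273 c=0 d=59/1092
  seg 1: a=-2 b=-428/273 c=59/182 d=-1/126
  seg 2: a=-4 b=89/546 c=23/91 d=-23/546
S(17/4) = -46321/11648

Δ: Δ0=-2, Δ1=-2/3, Δ2=1/2
row 1: diag=10, rhs=8; c'=3/10, d'=4/5
row 2: denom=10−3·3/10=91/10; d'=(7−3·4/5)/(91/10)=46/91
back: M2=46/91
back: M1=4/5−3/10·46/91=59/91
M: M0=0, M1=59/91, M2=46/91, M3=0
seg 0: a=2, c=M0/2=0, d=(M1−M0)/(6·2)=59/1092, b=Δ0−h0·(2M0+M1)/6=-605/273
seg 1: a=-2, c=M1/2=59/182, d=(M2−M1)/(6·3)=-1/126, b=Δ1−h1·(2M1+M2)/6=-428/273
seg 2: a=-4, c=M2/2=23/91, d=(M3−M2)/(6·2)=-23/546, b=Δ2−h2·(2M2+M3)/6=89/546
t_q=17/4 → seg 1, τ=9/4; S=-2+-428/273·τ+59/182·τ²+-1/126·τ³=-46321/11648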